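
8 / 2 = 4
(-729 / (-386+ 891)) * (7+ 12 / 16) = -22599 / 2020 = -11.19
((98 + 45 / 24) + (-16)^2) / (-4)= -2847 / 32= -88.97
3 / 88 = 0.03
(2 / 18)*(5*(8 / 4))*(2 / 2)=10 / 9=1.11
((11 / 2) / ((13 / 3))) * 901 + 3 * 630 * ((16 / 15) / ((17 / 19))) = 1501365 / 442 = 3396.75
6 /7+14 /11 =2.13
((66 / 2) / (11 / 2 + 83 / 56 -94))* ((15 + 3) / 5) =-3024 / 2215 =-1.37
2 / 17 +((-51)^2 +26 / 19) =840603 / 323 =2602.49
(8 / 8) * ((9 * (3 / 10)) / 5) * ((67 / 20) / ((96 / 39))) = 23517 / 32000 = 0.73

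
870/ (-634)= -435/ 317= -1.37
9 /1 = 9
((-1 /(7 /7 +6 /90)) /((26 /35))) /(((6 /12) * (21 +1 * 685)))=-525 /146848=-0.00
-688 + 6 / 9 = -687.33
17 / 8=2.12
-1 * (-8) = 8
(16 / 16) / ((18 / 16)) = 8 / 9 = 0.89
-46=-46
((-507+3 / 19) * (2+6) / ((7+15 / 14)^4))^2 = 8759046534871449600 / 9596983536392219881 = 0.91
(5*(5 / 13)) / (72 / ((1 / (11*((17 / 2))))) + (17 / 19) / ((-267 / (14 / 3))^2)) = 60952095 / 213371350504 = 0.00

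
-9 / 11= -0.82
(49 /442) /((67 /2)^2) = 98 /992069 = 0.00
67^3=300763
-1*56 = -56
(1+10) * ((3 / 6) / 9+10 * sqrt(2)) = 11 / 18+110 * sqrt(2) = 156.17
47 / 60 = 0.78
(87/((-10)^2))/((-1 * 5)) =-87/500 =-0.17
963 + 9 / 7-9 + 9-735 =1605 / 7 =229.29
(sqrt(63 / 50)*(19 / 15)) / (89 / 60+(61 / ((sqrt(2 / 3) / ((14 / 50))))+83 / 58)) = -83823630*sqrt(14) / 32478280799+491258376*sqrt(21) / 32478280799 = 0.06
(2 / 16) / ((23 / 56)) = 0.30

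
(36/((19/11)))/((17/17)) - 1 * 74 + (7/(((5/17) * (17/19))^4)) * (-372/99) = -2170085182/391875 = -5537.70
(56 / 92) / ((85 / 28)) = 392 / 1955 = 0.20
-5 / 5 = -1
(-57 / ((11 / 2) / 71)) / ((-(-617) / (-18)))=145692 / 6787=21.47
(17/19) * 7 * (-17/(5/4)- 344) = -212772/95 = -2239.71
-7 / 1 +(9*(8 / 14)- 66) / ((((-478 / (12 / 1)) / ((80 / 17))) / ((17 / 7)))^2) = -235297921 / 19592503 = -12.01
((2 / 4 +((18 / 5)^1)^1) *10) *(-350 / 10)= -1435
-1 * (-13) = 13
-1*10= -10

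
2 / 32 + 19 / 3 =6.40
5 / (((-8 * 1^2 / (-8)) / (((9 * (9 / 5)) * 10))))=810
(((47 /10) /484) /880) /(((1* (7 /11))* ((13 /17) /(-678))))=-270861 /17617600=-0.02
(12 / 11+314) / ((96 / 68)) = 29461 / 132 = 223.19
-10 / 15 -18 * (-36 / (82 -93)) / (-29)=1306 / 957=1.36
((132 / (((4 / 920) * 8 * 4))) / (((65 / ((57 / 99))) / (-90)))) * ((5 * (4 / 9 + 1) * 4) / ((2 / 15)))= -163875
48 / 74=24 / 37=0.65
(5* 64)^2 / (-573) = -102400 / 573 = -178.71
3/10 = 0.30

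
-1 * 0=0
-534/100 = -5.34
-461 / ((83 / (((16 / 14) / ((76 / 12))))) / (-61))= 674904 / 11039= 61.14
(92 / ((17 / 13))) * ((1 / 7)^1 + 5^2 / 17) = 229632 / 2023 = 113.51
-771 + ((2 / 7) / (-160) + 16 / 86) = -18561243 / 24080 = -770.82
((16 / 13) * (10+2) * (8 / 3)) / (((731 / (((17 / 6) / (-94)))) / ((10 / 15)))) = -256 / 236457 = -0.00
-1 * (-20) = 20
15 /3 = 5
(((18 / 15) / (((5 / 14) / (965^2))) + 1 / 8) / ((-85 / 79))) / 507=-1977474991 / 344760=-5735.80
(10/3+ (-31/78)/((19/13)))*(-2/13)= -349/741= -0.47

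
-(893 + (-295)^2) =-87918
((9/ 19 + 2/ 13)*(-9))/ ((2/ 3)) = -4185/ 494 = -8.47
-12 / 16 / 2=-3 / 8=-0.38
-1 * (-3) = 3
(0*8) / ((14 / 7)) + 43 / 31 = 43 / 31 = 1.39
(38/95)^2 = 4/25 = 0.16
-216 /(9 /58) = -1392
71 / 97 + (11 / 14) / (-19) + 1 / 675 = 12053627 / 17416350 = 0.69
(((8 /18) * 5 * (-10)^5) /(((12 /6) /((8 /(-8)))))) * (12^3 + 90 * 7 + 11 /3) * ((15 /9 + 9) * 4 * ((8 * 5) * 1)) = 36275200000000 /81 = 447841975308.64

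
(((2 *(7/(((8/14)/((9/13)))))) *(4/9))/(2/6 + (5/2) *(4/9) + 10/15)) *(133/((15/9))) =18522/65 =284.95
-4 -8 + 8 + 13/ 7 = -15/ 7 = -2.14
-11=-11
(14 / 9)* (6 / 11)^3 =336 / 1331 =0.25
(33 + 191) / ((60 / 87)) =1624 / 5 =324.80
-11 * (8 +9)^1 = -187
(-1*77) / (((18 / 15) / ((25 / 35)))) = -275 / 6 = -45.83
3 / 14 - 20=-277 / 14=-19.79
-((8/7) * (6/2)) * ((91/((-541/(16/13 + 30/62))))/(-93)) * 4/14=-11056/3639307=-0.00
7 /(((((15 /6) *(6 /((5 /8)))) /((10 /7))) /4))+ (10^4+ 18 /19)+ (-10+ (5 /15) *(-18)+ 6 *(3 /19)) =569291 /57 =9987.56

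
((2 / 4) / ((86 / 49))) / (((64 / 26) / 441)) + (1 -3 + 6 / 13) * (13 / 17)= 4665509 / 93568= 49.86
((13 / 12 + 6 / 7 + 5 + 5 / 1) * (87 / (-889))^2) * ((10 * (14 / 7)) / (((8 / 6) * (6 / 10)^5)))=13180046875 / 597482676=22.06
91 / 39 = 7 / 3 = 2.33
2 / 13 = 0.15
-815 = -815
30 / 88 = 15 / 44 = 0.34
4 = 4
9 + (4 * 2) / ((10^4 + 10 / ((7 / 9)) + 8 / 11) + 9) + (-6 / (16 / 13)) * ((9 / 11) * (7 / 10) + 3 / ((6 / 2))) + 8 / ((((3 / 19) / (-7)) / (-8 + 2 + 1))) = 3615690678181 / 2037390960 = 1774.67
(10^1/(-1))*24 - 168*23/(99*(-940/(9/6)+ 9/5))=-3534040/14729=-239.94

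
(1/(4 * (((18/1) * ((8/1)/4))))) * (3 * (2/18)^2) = 1/3888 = 0.00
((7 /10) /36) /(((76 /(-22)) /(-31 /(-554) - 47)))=667513 /2526240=0.26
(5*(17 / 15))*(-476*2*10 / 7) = -7706.67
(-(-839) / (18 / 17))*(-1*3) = -2377.17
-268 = -268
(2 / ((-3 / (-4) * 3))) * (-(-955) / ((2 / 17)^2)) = 551990 / 9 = 61332.22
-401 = -401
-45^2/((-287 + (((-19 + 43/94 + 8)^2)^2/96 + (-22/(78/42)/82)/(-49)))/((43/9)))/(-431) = -54111411892661760/381629650425813607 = -0.14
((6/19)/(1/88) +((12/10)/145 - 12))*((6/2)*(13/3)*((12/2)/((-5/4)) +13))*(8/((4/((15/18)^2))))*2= 38662754/8265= 4677.89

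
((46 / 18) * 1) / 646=23 / 5814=0.00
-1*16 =-16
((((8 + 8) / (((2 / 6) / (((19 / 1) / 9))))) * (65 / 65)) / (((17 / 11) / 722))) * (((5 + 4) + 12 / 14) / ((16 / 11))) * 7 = 38177194 / 17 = 2245717.29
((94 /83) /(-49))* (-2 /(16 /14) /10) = 47 /11620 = 0.00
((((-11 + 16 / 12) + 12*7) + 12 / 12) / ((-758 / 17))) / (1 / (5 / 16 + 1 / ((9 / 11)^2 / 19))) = -71440069 / 1473552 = -48.48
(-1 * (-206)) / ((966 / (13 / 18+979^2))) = 1776950953 / 8694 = 204388.19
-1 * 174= -174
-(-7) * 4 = 28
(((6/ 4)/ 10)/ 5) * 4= 3/ 25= 0.12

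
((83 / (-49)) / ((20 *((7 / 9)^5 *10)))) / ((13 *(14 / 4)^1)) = -4901067 / 7494241300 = -0.00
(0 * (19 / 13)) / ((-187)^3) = 0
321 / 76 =4.22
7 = 7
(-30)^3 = -27000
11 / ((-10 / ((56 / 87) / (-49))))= 44 / 3045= 0.01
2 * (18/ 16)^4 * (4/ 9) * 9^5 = 43046721/ 512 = 84075.63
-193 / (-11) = 193 / 11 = 17.55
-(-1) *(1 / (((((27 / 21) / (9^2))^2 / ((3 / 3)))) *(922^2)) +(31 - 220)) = -160661907 / 850084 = -189.00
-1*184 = -184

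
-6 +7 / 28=-23 / 4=-5.75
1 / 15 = 0.07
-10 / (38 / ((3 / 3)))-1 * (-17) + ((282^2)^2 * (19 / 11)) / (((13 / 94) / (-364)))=-28750356484765.81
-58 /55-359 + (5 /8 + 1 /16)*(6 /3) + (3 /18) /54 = -12783229 /35640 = -358.68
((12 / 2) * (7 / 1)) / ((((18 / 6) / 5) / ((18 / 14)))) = 90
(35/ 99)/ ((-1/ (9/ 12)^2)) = -0.20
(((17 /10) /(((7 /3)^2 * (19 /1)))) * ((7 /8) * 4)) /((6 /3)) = 153 /5320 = 0.03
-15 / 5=-3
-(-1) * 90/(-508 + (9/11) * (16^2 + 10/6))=-990/3269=-0.30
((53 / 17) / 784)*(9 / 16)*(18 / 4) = 4293 / 426496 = 0.01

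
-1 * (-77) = 77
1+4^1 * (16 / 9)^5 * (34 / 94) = 74078471 / 2775303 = 26.69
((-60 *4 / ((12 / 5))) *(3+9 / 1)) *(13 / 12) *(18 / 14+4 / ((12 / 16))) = -180700 / 21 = -8604.76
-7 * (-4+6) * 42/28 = -21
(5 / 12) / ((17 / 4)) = 5 / 51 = 0.10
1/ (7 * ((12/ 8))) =2/ 21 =0.10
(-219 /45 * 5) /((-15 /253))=18469 /45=410.42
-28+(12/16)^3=-1765/64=-27.58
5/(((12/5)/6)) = 25/2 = 12.50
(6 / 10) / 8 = 3 / 40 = 0.08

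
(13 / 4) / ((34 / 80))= 130 / 17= 7.65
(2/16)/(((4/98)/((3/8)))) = 147/128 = 1.15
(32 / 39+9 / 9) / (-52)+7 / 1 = 14125 / 2028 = 6.96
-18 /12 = -3 /2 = -1.50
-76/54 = -38/27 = -1.41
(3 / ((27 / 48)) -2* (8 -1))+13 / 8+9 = 47 / 24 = 1.96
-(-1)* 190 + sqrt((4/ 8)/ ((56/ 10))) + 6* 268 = sqrt(70)/ 28 + 1798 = 1798.30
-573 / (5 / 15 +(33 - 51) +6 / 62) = 53289 / 1634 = 32.61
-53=-53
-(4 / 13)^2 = -16 / 169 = -0.09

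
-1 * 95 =-95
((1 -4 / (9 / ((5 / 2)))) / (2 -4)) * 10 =5 / 9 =0.56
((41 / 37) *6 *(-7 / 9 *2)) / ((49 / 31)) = -5084 / 777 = -6.54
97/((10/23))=2231/10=223.10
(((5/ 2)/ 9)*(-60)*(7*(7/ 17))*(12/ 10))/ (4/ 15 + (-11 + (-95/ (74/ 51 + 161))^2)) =20180520150/ 3637703129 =5.55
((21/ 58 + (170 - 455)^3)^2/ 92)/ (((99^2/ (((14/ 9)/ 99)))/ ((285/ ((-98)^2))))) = 19028573383639774655/ 68667661760544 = 277111.13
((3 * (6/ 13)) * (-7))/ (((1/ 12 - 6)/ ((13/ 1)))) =1512/ 71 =21.30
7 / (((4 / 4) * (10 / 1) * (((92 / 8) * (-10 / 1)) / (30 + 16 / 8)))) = -112 / 575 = -0.19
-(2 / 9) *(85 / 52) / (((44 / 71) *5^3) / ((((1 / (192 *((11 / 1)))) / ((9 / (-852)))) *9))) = 85697 / 45302400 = 0.00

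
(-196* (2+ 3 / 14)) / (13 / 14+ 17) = -6076 / 251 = -24.21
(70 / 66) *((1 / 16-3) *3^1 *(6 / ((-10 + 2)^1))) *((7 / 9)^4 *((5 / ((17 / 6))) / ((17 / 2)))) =19748225 / 37079856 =0.53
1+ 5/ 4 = 2.25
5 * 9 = 45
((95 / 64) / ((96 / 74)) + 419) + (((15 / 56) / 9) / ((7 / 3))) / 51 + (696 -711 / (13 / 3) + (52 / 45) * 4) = 477388493873 / 499000320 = 956.69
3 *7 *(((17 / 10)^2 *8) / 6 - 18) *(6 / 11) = -162.04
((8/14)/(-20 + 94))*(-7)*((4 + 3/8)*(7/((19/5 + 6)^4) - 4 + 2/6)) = 22642745/26118078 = 0.87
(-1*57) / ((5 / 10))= -114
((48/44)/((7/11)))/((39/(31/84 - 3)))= -17/147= -0.12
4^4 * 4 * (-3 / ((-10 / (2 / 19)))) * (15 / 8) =1152 / 19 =60.63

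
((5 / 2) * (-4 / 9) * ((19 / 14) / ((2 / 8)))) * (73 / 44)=-10.01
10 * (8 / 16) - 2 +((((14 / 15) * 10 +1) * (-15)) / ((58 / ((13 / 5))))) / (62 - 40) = 2.68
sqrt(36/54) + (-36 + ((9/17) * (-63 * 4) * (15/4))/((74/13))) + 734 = sqrt(6)/3 + 767519/1258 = 610.93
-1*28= -28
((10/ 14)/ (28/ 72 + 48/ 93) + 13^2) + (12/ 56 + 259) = 606611/ 1414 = 429.00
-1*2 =-2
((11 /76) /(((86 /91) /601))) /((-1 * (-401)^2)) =-601601 /1050995336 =-0.00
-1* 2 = -2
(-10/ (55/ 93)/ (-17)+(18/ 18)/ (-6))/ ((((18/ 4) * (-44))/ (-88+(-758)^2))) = -44474017/ 18513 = -2402.31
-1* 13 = -13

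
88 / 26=44 / 13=3.38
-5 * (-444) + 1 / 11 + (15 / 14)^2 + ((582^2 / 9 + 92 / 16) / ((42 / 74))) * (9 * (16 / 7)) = 420895129 / 308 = 1366542.63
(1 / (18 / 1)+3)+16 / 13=1003 / 234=4.29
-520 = -520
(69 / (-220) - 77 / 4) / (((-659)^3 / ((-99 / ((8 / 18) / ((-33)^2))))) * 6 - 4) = -7909407 / 2860294625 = -0.00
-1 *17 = -17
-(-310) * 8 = 2480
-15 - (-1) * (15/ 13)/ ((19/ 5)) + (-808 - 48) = -215062/ 247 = -870.70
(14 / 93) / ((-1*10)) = -7 / 465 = -0.02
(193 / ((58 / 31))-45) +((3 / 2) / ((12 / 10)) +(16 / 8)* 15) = 10371 / 116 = 89.41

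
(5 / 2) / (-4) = -5 / 8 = -0.62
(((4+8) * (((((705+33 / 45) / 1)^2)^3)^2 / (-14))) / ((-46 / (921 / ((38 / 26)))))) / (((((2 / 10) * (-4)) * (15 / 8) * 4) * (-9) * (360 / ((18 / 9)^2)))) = 1976079497901060792549391770852911417959184560528384 / 53580696427001953125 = 36880436979636139294295180000000.00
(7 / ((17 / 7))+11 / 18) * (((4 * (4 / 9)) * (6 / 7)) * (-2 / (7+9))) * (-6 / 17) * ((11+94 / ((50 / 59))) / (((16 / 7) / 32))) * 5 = 8688832 / 4335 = 2004.34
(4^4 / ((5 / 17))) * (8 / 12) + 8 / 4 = 8734 / 15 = 582.27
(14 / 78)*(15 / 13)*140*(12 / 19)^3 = 8467200 / 1159171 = 7.30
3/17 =0.18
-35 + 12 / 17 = -583 / 17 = -34.29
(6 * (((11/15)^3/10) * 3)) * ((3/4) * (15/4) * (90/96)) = 11979/6400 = 1.87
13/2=6.50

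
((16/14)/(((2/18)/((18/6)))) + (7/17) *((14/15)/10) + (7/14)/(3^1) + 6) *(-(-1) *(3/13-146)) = -250731619/46410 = -5402.53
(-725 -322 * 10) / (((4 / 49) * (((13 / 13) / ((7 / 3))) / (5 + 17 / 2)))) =-12178215 / 8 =-1522276.88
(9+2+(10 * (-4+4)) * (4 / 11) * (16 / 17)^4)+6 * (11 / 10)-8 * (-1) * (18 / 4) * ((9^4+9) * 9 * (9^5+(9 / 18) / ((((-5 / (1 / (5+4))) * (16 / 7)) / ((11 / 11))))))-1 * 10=2513928299597 / 20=125696414979.85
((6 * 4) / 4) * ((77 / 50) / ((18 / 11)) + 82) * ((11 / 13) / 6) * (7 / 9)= 54.59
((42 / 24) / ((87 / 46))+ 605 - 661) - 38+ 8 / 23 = -371093 / 4002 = -92.73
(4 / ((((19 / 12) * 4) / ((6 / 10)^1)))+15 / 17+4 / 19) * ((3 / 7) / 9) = 2377 / 33915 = 0.07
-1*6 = -6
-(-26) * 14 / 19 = 364 / 19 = 19.16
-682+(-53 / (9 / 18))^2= 10554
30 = 30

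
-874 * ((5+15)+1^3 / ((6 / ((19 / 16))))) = -847343 / 48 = -17652.98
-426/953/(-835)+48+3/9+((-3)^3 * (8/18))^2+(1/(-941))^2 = 406570297462418/2113877799465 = 192.33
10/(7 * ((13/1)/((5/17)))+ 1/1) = 25/776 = 0.03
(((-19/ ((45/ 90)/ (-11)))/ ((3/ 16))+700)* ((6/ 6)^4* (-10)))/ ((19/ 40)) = -3515200/ 57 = -61670.18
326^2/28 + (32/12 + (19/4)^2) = 1283789/336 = 3820.80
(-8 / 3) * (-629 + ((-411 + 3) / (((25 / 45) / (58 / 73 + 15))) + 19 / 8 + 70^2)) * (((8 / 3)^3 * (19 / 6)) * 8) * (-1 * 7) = -5826912888832 / 88695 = -65696069.55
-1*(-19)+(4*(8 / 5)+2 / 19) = 2423 / 95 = 25.51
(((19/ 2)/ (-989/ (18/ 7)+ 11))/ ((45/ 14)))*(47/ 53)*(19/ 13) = -237538/ 23167625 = -0.01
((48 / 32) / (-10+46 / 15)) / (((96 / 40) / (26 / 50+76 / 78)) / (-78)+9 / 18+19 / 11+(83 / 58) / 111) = -2321591085 / 23818055872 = -0.10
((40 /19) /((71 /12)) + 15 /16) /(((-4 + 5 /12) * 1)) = -83745 /232028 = -0.36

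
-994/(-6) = 497/3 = 165.67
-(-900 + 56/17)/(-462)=-1.94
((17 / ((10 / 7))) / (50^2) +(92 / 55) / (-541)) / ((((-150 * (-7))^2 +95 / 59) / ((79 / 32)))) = 1156715709 / 309678590276000000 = 0.00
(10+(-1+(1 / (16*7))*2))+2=617 / 56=11.02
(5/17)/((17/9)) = 45/289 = 0.16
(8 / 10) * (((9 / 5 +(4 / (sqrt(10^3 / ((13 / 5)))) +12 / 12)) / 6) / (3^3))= 2 * sqrt(26) / 10125 +28 / 2025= 0.01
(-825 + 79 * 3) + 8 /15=-8812 /15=-587.47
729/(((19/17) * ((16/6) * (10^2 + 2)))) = 729/304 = 2.40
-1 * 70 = -70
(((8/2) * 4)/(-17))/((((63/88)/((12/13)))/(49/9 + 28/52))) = -563200/77571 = -7.26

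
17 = 17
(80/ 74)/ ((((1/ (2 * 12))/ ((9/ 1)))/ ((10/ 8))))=10800/ 37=291.89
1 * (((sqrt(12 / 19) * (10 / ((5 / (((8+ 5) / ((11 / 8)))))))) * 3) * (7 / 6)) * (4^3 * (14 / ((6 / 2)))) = 1304576 * sqrt(57) / 627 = 15708.66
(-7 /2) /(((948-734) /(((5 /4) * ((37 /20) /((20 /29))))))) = -7511 /136960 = -0.05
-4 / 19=-0.21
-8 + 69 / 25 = -131 / 25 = -5.24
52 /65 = 4 /5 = 0.80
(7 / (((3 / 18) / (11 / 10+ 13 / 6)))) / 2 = 68.60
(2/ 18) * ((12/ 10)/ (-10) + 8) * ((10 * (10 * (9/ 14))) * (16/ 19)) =6304/ 133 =47.40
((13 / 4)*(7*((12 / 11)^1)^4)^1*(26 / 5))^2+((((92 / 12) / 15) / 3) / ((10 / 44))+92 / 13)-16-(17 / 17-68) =52914623564304779 / 1880999180775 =28131.13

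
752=752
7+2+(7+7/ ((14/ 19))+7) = 65/ 2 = 32.50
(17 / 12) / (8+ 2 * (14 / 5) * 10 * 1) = 17 / 768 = 0.02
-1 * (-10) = 10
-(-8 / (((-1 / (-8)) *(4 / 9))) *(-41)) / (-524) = 1476 / 131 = 11.27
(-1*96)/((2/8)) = -384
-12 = -12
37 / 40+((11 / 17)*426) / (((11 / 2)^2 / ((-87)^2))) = 515909959 / 7480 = 68971.92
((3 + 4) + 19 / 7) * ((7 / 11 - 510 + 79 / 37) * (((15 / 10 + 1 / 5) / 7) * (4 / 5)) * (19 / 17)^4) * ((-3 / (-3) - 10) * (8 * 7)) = 15496547260032 / 20584025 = 752843.39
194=194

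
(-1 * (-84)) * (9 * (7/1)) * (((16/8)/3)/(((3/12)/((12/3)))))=56448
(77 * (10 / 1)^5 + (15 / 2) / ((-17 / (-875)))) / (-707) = -37401875 / 3434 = -10891.64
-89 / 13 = -6.85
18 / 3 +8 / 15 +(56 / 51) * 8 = 1302 / 85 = 15.32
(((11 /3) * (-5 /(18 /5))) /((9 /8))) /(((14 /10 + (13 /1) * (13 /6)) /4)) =-44000 /71847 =-0.61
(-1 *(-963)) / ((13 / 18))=17334 / 13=1333.38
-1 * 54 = -54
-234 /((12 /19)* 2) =-741 /4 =-185.25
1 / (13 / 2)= 0.15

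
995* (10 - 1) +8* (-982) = 1099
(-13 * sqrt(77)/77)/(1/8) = -104 * sqrt(77)/77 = -11.85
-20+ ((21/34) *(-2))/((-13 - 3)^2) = -87061/4352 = -20.00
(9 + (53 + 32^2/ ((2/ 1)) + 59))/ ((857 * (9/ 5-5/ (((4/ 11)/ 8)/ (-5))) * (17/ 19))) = 60135/ 40195871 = 0.00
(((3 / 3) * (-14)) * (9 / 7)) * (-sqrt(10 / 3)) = 6 * sqrt(30) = 32.86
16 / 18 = 8 / 9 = 0.89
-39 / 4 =-9.75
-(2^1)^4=-16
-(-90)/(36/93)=465/2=232.50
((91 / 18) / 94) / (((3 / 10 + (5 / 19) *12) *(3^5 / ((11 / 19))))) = 5005 / 135064746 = 0.00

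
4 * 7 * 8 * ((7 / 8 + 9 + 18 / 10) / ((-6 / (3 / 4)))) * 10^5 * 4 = -130760000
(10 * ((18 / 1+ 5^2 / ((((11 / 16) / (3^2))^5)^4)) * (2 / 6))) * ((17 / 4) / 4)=5205440969890514512480764141926983722772650255 / 2690999979730240036804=1934389078075108435708368.00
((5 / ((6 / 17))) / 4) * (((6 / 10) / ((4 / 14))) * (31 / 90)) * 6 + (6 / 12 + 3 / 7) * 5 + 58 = 78.01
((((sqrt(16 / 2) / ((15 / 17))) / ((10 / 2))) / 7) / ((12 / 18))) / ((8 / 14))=17 * sqrt(2) / 100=0.24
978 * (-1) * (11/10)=-5379/5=-1075.80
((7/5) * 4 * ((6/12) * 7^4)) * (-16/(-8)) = 67228/5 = 13445.60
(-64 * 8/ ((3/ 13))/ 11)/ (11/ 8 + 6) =-53248/ 1947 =-27.35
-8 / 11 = -0.73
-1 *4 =-4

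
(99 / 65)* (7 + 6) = 99 / 5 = 19.80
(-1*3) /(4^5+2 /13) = -13 /4438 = -0.00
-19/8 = -2.38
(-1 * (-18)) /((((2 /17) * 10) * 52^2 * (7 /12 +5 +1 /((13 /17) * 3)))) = 153 /162760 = 0.00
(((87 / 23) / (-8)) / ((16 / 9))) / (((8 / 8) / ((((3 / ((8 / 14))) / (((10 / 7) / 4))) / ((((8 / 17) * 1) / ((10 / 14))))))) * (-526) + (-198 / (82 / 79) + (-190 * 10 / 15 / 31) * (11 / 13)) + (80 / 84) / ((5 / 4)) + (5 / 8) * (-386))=0.00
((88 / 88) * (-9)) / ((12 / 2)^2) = -1 / 4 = -0.25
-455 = -455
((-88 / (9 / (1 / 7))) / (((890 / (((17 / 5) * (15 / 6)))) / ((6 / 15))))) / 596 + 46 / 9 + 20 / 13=200609191 / 30168775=6.65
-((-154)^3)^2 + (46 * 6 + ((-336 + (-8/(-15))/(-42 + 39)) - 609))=-600256454686433/45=-13339032326365.18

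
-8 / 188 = -2 / 47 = -0.04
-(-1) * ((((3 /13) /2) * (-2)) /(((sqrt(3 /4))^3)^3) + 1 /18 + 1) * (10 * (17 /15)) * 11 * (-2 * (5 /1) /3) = -35530 /81 + 1914880 * sqrt(3) /9477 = -88.67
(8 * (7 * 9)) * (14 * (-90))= -635040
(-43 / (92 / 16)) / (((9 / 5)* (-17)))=860 / 3519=0.24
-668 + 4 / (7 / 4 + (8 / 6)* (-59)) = -616612 / 923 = -668.05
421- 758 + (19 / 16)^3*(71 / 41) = -334.10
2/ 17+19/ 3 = 329/ 51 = 6.45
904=904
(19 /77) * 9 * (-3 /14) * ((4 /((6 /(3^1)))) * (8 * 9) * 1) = -36936 /539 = -68.53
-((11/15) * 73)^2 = -644809/225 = -2865.82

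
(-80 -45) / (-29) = 125 / 29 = 4.31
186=186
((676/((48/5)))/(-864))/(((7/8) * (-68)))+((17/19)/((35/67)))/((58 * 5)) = 61828771/8497742400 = 0.01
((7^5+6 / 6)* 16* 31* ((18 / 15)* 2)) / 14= 50020608 / 35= 1429160.23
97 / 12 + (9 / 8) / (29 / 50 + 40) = 49372 / 6087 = 8.11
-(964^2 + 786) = -930082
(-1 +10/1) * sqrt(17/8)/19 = 9 * sqrt(34)/76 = 0.69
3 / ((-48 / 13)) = -13 / 16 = -0.81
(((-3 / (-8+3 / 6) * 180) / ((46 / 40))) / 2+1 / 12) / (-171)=-8663 / 47196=-0.18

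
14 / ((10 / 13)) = 91 / 5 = 18.20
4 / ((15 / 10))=8 / 3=2.67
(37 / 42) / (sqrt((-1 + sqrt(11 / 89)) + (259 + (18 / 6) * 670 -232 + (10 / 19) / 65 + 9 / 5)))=0.02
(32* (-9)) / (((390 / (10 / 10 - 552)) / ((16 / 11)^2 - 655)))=-2089365552 / 7865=-265653.60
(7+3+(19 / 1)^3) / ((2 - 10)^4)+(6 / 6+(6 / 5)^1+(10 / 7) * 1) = 760607 / 143360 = 5.31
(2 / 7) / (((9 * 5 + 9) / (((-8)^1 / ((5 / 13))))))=-104 / 945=-0.11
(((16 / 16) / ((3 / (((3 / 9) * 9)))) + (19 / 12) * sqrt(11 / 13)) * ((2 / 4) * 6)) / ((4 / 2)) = 3 / 2 + 19 * sqrt(143) / 104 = 3.68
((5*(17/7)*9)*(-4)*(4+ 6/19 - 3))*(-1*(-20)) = -1530000/133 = -11503.76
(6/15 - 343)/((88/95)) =-32547/88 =-369.85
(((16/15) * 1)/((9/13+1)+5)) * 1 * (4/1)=832/1305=0.64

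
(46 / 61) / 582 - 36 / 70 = -318713 / 621285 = -0.51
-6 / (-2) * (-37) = -111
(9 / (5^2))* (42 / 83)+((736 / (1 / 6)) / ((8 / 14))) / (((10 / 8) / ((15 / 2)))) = 96213978 / 2075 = 46368.18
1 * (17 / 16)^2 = 289 / 256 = 1.13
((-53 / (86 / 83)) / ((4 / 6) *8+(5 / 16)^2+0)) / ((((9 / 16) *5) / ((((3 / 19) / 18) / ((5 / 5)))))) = -0.03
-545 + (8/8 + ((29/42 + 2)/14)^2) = -188071967/345744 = -543.96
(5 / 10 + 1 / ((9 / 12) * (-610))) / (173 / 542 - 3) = -246881 / 1329495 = -0.19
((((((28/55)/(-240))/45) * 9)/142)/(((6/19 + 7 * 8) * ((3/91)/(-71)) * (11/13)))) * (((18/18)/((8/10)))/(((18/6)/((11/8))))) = 157339/2033856000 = 0.00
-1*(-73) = 73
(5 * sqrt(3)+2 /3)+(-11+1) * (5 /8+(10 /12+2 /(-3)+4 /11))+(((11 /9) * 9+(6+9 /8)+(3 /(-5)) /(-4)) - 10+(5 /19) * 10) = 169 /8360+5 * sqrt(3) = 8.68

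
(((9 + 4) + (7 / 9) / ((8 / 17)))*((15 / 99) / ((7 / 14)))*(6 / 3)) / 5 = 1055 / 594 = 1.78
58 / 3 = 19.33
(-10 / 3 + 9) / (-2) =-17 / 6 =-2.83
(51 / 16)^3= 132651 / 4096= 32.39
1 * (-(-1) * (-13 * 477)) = -6201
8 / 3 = 2.67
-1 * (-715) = 715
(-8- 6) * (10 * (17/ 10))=-238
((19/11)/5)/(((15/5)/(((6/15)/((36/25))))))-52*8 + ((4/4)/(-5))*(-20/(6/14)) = -241541/594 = -406.63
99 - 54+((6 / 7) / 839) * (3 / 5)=1321443 / 29365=45.00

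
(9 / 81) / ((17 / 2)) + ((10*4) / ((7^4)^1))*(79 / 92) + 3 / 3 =8680435 / 8449119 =1.03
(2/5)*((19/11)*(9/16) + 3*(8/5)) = 5079/2200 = 2.31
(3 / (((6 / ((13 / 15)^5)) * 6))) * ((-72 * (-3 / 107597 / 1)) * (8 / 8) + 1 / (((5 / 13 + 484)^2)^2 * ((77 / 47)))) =198152672209808379381487 / 2422518611303971630804612500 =0.00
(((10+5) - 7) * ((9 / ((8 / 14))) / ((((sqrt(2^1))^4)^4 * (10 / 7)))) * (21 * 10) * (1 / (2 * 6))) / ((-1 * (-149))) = 0.04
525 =525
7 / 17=0.41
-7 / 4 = -1.75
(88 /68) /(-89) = -22 /1513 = -0.01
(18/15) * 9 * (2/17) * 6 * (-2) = -1296/85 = -15.25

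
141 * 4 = 564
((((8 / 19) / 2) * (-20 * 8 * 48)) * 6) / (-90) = 2048 / 19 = 107.79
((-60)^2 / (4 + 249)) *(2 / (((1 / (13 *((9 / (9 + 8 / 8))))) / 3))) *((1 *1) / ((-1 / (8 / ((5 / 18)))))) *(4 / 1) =-29113344 / 253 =-115072.51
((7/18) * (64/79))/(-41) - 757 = -22067531/29151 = -757.01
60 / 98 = 30 / 49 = 0.61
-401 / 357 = -1.12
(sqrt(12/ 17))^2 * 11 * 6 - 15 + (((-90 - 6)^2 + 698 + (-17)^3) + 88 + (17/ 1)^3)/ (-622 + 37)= 48037/ 3315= 14.49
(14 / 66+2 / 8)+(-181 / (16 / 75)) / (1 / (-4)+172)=-33839 / 7557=-4.48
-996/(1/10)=-9960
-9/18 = -0.50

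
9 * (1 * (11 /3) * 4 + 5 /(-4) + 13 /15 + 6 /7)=19077 /140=136.26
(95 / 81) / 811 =95 / 65691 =0.00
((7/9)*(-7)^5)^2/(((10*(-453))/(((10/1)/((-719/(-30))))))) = -138412872010/8794089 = -15739.31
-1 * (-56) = 56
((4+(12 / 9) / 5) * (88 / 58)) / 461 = 2816 / 200535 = 0.01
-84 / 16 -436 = -1765 / 4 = -441.25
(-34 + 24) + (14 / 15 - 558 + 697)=1949 / 15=129.93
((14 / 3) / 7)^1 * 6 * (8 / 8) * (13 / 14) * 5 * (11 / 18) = 715 / 63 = 11.35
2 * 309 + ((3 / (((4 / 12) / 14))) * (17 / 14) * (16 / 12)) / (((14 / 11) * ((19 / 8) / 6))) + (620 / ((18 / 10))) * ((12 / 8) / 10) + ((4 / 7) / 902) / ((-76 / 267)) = 386745229 / 359898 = 1074.60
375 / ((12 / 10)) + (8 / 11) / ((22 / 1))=75633 / 242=312.53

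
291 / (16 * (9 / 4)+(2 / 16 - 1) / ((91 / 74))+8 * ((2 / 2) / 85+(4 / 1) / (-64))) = 1286220 / 154181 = 8.34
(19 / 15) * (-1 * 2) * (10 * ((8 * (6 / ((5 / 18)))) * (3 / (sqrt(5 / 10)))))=-65664 * sqrt(2) / 5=-18572.58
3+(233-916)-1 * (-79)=-601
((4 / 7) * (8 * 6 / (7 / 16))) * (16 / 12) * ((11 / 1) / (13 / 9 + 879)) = 101376 / 97069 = 1.04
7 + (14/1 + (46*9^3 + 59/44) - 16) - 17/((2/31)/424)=-3440081/44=-78183.66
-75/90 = -5/6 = -0.83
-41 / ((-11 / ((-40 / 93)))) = -1640 / 1023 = -1.60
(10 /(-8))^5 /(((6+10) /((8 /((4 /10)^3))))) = -390625 /16384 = -23.84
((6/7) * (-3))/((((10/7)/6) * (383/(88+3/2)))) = -4833/1915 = -2.52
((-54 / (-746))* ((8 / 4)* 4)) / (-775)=-216 / 289075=-0.00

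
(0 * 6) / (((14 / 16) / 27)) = 0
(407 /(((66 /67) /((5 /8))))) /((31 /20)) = 61975 /372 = 166.60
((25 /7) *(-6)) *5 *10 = -1071.43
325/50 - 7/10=5.80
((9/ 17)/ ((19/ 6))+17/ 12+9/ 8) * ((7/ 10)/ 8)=146993/ 620160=0.24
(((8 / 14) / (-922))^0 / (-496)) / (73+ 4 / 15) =-15 / 545104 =-0.00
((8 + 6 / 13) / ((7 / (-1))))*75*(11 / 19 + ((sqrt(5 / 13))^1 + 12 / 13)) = -192.40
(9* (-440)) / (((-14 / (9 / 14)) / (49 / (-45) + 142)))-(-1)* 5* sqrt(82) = 5* sqrt(82) + 1255518 / 49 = 25668.09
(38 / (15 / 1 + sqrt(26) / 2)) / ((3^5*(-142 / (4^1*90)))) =-400 / 14697 + 40*sqrt(26) / 44091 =-0.02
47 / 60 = 0.78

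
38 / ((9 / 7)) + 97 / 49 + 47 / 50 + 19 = 1135027 / 22050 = 51.48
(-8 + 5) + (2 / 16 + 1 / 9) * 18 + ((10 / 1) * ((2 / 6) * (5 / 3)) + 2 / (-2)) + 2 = 281 / 36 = 7.81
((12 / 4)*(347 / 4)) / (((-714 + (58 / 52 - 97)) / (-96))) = 216528 / 7019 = 30.85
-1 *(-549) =549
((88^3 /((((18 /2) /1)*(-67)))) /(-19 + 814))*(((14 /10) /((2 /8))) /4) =-4770304 /2396925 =-1.99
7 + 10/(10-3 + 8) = 23/3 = 7.67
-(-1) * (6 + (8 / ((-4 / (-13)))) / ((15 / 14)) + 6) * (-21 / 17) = -224 / 5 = -44.80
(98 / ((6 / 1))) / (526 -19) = 49 / 1521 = 0.03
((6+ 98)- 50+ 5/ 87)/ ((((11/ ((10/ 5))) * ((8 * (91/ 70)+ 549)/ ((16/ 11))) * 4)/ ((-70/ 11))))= -13168400/ 323884209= -0.04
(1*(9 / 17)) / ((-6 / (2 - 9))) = 21 / 34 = 0.62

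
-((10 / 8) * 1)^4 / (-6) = 625 / 1536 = 0.41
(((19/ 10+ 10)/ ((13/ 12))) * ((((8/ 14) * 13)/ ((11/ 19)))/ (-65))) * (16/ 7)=-124032/ 25025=-4.96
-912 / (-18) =152 / 3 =50.67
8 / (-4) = -2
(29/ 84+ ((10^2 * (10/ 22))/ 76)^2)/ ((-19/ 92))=-59322727/ 17428719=-3.40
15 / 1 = 15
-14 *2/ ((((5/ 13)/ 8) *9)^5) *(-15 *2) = 681325625344/ 12301875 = 55383.88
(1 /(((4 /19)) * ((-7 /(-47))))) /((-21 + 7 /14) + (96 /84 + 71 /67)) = -59831 /34326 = -1.74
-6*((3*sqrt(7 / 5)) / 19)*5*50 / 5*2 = -360*sqrt(35) / 19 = -112.09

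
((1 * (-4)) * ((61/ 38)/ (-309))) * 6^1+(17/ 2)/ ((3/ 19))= 633575/ 11742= 53.96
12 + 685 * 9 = 6177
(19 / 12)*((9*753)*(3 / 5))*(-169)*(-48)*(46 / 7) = 12012042744 / 35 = 343201221.26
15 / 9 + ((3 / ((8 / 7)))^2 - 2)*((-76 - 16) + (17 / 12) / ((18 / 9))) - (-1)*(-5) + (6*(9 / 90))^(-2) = -2059909 / 4608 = -447.03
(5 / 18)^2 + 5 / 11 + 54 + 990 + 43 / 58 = 108035245 / 103356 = 1045.27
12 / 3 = 4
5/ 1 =5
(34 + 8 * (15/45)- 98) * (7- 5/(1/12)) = 9752/3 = 3250.67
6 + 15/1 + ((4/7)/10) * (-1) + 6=943/35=26.94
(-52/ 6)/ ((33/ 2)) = -52/ 99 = -0.53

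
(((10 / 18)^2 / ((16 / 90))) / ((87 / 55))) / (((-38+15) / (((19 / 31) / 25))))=-5225 / 4466232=-0.00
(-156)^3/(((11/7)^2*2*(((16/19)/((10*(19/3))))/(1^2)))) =-6995291940/121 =-57812330.08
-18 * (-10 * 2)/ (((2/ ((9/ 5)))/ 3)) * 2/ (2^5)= 60.75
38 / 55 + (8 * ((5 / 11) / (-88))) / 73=30489 / 44165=0.69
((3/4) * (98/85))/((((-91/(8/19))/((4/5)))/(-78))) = 2016/8075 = 0.25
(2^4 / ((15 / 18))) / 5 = 96 / 25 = 3.84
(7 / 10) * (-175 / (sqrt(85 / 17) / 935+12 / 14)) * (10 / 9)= -158.35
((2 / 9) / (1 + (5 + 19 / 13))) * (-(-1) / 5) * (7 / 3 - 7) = -364 / 13095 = -0.03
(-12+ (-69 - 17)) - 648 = -746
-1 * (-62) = 62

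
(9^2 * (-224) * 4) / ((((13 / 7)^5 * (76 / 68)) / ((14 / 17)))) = -17076987648 / 7054567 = -2420.70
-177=-177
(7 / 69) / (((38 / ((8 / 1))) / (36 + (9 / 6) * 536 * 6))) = 45360 / 437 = 103.80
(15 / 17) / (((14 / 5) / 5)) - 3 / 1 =-339 / 238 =-1.42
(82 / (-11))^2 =6724 / 121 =55.57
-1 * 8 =-8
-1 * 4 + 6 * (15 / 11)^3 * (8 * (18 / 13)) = 2846788 / 17303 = 164.53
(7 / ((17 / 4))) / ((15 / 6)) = 56 / 85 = 0.66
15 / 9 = 5 / 3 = 1.67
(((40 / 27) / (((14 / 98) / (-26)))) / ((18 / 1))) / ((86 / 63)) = -12740 / 1161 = -10.97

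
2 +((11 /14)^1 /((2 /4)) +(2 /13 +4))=703 /91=7.73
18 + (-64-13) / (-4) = 149 / 4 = 37.25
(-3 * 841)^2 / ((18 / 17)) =12023777 / 2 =6011888.50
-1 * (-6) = 6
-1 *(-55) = 55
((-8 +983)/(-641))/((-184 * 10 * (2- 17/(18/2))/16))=1755/14743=0.12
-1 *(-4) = 4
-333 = -333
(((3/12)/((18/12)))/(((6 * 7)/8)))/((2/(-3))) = -1/21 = -0.05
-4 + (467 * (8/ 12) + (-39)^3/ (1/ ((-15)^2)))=-40039403/ 3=-13346467.67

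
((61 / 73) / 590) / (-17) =-61 / 732190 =-0.00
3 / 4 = 0.75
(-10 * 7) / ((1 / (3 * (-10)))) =2100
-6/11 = -0.55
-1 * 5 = -5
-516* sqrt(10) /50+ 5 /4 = 5 /4 -258* sqrt(10) /25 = -31.38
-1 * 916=-916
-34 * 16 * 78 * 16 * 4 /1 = -2715648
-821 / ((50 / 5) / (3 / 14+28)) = -64859 / 28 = -2316.39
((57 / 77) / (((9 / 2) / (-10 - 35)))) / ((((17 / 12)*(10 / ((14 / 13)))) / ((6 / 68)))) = -2052 / 41327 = -0.05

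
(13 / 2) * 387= 5031 / 2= 2515.50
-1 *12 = -12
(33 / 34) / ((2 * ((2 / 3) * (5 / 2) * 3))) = 33 / 340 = 0.10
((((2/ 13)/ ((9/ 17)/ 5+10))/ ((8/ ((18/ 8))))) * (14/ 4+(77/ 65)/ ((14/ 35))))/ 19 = 16065/ 11032996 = 0.00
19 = 19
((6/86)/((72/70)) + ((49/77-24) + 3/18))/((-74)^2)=-131281/31081776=-0.00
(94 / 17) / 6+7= 404 / 51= 7.92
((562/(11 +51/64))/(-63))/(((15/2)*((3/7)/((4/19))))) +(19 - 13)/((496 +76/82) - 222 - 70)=-494216369/24406654725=-0.02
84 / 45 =28 / 15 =1.87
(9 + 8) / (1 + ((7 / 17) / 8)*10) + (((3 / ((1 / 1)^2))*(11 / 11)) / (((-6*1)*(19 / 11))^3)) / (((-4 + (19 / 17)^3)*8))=5311605862271 / 473260464576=11.22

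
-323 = -323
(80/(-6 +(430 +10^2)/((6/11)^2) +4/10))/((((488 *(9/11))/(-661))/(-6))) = 4362600/9749081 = 0.45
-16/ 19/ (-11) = 16/ 209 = 0.08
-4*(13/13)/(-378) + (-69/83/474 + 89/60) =36983909/24785460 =1.49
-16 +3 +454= 441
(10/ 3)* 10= 33.33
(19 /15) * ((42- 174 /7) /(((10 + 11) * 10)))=76 /735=0.10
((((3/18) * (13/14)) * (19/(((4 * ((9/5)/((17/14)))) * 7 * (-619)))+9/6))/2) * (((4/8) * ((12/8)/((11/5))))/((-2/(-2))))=212818645/5380962048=0.04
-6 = -6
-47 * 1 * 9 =-423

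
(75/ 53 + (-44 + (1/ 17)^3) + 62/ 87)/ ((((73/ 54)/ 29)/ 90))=-1536672121560/ 19008397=-80841.75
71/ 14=5.07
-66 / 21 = -22 / 7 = -3.14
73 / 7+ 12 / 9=247 / 21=11.76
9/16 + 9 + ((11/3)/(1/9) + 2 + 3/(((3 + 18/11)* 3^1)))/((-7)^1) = 25885/5712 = 4.53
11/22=1/2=0.50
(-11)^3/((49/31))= -41261/49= -842.06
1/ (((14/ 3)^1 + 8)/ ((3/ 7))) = 9/ 266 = 0.03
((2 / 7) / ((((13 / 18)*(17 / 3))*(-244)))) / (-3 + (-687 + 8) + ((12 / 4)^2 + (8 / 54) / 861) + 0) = 89667 / 210913305187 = 0.00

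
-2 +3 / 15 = -9 / 5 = -1.80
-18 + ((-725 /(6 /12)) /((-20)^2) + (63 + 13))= 435 /8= 54.38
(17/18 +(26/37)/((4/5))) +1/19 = 11866/6327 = 1.88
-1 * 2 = -2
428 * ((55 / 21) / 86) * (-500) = -5885000 / 903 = -6517.17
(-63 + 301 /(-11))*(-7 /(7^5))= 142 /3773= 0.04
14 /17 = 0.82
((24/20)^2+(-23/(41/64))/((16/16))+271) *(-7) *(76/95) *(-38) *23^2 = 136465000056/5125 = 26627317.08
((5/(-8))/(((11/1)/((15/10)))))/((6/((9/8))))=-45/2816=-0.02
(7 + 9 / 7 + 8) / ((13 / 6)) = 684 / 91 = 7.52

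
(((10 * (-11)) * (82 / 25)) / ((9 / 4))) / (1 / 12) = -28864 / 15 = -1924.27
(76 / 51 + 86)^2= 19909444 / 2601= 7654.53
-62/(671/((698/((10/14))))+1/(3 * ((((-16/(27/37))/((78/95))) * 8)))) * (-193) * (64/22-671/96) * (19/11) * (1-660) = 81125391.66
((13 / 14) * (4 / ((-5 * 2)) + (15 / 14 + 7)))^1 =6981 / 980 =7.12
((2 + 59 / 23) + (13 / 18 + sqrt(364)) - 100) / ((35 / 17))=-666587 / 14490 + 34 * sqrt(91) / 35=-36.74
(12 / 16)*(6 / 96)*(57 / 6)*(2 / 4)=57 / 256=0.22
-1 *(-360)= 360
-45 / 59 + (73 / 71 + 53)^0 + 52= 3082 / 59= 52.24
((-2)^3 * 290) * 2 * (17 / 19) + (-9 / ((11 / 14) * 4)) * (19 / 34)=-59024983 / 14212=-4153.18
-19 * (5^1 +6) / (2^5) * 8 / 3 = -209 / 12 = -17.42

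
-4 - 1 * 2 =-6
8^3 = 512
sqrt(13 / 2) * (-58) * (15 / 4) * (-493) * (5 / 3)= 357425 * sqrt(26) / 4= 455629.26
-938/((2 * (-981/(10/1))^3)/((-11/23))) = -5159000/21713751243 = -0.00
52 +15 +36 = 103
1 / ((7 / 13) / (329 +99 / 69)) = 98800 / 161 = 613.66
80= 80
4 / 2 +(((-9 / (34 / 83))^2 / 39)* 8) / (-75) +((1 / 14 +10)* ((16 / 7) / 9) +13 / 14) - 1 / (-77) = 1269433657 / 303753450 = 4.18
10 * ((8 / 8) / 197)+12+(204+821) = 1037.05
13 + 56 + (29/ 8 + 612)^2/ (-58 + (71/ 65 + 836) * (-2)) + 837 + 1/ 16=4952369271/ 7205888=687.27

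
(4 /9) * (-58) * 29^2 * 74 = -14438288 /9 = -1604254.22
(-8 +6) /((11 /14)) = -28 /11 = -2.55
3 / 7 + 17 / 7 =20 / 7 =2.86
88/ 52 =22/ 13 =1.69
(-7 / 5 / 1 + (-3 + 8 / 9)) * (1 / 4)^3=-79 / 1440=-0.05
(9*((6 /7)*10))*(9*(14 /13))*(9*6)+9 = 524997 /13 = 40384.38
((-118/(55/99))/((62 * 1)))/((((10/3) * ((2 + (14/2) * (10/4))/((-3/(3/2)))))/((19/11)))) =20178/110825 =0.18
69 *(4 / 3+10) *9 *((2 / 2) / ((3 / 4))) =9384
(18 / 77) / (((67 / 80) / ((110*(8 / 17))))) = 115200 / 7973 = 14.45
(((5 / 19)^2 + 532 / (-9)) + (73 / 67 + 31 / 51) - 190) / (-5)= 915325643 / 18503055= 49.47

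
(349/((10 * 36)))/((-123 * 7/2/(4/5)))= -349/193725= -0.00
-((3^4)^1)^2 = -6561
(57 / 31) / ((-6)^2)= 0.05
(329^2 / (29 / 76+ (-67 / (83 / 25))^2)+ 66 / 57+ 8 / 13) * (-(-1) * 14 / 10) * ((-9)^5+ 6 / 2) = -149338967956228988 / 6758530565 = -22096366.44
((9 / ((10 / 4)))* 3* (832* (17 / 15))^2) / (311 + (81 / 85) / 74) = 1509998051328 / 48906775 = 30875.03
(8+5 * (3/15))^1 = 9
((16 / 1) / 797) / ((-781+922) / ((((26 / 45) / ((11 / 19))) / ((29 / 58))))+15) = 15808 / 67438155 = 0.00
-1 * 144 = -144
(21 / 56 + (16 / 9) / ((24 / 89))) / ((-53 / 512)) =-96320 / 1431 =-67.31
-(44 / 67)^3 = -85184 / 300763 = -0.28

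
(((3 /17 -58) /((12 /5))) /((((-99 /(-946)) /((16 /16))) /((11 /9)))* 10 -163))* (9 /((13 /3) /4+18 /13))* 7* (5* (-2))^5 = -247273650000 /651899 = -379312.82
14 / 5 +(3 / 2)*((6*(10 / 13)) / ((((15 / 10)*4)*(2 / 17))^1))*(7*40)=178682 / 65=2748.95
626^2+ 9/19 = 7445653/19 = 391876.47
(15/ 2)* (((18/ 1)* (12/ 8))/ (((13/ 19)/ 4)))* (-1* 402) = -6186780/ 13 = -475906.15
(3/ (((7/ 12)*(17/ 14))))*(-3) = -216/ 17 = -12.71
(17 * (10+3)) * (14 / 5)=3094 / 5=618.80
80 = 80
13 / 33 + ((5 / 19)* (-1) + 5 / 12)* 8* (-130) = -99853 / 627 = -159.26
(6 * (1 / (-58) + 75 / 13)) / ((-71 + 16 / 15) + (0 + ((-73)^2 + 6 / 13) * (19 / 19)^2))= 0.01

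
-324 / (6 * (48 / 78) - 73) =4212 / 901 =4.67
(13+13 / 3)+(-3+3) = 52 / 3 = 17.33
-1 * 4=-4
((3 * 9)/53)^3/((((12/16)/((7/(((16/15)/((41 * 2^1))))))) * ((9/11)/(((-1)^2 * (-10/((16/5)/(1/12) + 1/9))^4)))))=707804678109375000/1342832549198073917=0.53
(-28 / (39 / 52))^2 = 12544 / 9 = 1393.78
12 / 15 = 4 / 5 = 0.80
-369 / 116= -3.18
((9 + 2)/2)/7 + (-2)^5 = -437/14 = -31.21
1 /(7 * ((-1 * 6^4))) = -1 /9072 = -0.00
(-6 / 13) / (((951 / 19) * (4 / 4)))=-38 / 4121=-0.01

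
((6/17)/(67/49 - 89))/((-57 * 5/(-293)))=-14357/3467405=-0.00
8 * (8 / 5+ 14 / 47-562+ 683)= 983.18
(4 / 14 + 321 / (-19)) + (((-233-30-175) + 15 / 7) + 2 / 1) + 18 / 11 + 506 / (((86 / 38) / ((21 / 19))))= -12689596 / 62909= -201.71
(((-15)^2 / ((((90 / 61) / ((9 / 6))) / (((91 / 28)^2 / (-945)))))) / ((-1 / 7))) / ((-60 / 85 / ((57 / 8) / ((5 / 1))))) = -3329807 / 92160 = -36.13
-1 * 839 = -839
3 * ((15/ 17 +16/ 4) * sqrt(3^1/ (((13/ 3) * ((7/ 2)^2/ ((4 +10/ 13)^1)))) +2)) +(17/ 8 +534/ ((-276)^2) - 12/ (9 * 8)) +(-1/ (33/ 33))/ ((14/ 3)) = 38905/ 22218 +249 * sqrt(18794)/ 1547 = 23.82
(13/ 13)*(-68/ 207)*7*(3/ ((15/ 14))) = -6664/ 1035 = -6.44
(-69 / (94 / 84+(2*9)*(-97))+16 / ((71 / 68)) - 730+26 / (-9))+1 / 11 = -369565045583 / 515120265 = -717.43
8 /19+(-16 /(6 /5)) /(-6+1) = 176 /57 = 3.09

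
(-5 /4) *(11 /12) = -55 /48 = -1.15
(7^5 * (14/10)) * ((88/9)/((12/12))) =10353112/45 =230069.16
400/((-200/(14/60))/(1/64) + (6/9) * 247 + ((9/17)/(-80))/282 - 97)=-1073856000/147090019423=-0.01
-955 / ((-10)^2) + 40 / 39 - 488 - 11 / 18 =-1163297 / 2340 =-497.14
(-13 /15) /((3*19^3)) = -13 /308655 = -0.00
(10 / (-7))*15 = -150 / 7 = -21.43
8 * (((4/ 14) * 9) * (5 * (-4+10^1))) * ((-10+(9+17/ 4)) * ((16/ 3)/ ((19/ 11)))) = 823680/ 133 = 6193.08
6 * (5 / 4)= 15 / 2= 7.50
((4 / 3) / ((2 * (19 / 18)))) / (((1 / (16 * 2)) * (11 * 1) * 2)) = 192 / 209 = 0.92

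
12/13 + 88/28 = 370/91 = 4.07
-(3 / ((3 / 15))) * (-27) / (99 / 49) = 2205 / 11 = 200.45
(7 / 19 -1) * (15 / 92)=-45 / 437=-0.10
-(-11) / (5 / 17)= 187 / 5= 37.40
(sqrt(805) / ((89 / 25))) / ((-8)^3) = -25* sqrt(805) / 45568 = -0.02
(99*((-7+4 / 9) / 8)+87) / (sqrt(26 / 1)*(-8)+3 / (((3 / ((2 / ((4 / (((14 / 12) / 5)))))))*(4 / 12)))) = -18800*sqrt(26) / 665551-1645 / 1331102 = -0.15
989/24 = 41.21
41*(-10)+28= -382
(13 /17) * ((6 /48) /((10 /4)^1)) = 13 /340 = 0.04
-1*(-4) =4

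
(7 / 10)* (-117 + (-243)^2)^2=2431086436.80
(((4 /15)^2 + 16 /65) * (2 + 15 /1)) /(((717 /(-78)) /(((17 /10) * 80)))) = -4291072 /53775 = -79.80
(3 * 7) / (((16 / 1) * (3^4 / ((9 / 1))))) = 7 / 48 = 0.15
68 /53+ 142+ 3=7753 /53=146.28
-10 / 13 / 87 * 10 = -100 / 1131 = -0.09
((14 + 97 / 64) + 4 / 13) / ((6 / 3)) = 13165 / 1664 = 7.91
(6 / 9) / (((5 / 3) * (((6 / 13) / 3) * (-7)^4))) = 13 / 12005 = 0.00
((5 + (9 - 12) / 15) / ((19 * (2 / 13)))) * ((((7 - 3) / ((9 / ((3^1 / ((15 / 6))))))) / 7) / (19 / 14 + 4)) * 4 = 3328 / 35625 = 0.09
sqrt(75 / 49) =5 * sqrt(3) / 7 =1.24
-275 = -275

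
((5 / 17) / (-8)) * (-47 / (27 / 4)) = 235 / 918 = 0.26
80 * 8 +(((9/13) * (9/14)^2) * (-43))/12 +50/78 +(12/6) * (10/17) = 333078701/519792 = 640.79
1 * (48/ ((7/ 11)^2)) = 5808/ 49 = 118.53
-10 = -10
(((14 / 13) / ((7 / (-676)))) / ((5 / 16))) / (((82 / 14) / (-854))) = 9947392 / 205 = 48523.86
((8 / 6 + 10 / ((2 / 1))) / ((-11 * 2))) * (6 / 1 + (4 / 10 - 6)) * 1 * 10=-38 / 33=-1.15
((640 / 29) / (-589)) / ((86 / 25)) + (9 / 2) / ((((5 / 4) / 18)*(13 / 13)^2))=237932492 / 3672415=64.79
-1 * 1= -1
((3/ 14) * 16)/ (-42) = -4/ 49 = -0.08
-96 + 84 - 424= -436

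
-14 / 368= -7 / 184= -0.04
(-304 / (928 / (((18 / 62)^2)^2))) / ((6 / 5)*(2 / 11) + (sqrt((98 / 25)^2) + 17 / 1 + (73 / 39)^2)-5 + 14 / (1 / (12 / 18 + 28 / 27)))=-156425229675 / 2923369987084342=-0.00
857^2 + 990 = 735439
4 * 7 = 28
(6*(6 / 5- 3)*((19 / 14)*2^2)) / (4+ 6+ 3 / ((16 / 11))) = -32832 / 6755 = -4.86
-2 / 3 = -0.67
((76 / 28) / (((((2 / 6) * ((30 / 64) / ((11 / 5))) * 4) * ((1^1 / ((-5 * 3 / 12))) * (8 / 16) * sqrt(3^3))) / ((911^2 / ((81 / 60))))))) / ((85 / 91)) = -36078325712 * sqrt(3) / 20655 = -3025393.04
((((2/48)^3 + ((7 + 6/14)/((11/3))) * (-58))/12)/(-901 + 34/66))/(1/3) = 125079475/3834077184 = 0.03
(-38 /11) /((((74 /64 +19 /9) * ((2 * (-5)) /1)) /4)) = 21888 /51755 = 0.42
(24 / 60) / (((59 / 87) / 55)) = 1914 / 59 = 32.44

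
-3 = -3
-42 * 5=-210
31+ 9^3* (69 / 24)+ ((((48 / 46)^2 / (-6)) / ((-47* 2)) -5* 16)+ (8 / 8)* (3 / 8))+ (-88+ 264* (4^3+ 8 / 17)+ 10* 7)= 32206663259 / 1690684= 19049.49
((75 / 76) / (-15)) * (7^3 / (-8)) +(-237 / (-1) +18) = 156755 / 608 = 257.82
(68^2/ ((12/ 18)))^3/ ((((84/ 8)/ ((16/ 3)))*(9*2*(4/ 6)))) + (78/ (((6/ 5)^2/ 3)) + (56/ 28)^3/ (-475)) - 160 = 93924108509313/ 6650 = 14123926091.63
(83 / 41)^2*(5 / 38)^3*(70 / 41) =30139375 / 1890916556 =0.02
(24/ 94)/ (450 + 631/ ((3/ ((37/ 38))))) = 1368/ 3508409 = 0.00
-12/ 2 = -6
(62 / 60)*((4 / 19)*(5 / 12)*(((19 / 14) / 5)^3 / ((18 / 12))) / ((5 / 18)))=11191 / 2572500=0.00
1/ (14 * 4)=1/ 56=0.02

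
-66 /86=-33 /43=-0.77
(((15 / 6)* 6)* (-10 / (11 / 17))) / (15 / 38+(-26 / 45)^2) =-196222500 / 616693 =-318.19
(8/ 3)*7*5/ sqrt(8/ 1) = 33.00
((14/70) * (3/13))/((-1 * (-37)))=3/2405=0.00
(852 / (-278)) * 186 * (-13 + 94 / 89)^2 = -89534223684 / 1101019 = -81319.42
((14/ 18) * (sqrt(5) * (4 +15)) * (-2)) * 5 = -1330 * sqrt(5)/ 9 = -330.44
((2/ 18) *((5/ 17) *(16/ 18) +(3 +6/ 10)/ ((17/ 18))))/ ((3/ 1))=3116/ 20655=0.15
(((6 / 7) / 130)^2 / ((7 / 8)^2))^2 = 331776 / 102905300850625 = 0.00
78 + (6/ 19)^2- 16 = 22418/ 361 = 62.10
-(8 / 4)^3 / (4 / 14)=-28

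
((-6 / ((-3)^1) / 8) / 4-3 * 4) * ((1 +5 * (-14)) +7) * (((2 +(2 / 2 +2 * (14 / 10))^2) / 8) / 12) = 811177 / 6400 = 126.75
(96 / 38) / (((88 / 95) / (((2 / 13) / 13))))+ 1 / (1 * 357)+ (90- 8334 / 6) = -862074958 / 663663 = -1298.96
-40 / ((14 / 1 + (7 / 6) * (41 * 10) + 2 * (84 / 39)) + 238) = -1560 / 28651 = -0.05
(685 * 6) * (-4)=-16440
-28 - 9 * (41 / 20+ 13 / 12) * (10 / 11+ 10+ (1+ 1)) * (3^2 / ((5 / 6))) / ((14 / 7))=-548294 / 275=-1993.80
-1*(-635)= 635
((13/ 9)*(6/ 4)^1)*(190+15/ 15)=2483/ 6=413.83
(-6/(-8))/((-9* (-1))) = 1/12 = 0.08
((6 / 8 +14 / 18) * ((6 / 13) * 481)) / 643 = 2035 / 3858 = 0.53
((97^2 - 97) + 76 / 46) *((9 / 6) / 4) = 321321 / 92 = 3492.62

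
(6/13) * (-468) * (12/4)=-648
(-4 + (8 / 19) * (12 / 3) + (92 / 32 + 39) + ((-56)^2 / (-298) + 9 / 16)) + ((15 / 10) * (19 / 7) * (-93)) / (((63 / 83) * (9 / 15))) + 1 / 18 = -801.76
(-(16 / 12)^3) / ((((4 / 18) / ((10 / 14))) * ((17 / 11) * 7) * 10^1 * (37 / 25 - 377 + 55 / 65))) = 57200 / 304300731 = 0.00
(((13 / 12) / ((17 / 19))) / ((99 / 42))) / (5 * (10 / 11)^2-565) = -2717 / 2966670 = -0.00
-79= -79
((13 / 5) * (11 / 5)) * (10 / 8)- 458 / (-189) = 36187 / 3780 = 9.57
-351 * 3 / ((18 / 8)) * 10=-4680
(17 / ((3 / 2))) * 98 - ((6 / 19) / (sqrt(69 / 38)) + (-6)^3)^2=-59710004 / 1311 + 864 * sqrt(2622) / 437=-45444.15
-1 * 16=-16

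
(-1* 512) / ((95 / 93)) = -47616 / 95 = -501.22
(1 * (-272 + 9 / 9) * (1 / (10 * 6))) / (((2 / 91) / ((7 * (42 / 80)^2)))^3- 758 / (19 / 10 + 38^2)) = 28954785986974390070619 / 3360717768656610290800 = 8.62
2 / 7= 0.29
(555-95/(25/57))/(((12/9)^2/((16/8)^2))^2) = 34263/20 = 1713.15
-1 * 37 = -37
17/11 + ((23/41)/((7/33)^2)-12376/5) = -271948874/110495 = -2461.19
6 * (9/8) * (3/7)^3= 729/1372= 0.53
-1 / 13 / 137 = -1 / 1781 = -0.00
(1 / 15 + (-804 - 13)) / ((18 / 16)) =-98032 / 135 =-726.16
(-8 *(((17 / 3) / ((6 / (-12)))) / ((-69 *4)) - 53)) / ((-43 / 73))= -6402100 / 8901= -719.26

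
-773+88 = -685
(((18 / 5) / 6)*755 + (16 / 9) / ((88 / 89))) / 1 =45025 / 99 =454.80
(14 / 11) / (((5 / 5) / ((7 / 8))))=49 / 44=1.11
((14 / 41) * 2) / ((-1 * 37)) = -0.02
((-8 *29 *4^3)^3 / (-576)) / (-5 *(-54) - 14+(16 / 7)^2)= 4894969856 / 225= 21755421.58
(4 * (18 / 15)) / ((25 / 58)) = 1392 / 125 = 11.14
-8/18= -4/9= -0.44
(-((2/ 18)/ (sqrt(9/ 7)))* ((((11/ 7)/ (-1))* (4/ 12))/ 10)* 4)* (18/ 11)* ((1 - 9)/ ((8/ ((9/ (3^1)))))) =-4* sqrt(7)/ 105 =-0.10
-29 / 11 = -2.64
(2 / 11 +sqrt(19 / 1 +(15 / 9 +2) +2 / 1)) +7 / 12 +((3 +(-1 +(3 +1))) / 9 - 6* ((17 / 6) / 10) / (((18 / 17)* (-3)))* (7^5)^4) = sqrt(222) / 3 +63414903640027139921 / 1485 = 42703638814833095.82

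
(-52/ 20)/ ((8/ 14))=-4.55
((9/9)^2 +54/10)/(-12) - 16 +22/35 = -334/21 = -15.90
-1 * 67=-67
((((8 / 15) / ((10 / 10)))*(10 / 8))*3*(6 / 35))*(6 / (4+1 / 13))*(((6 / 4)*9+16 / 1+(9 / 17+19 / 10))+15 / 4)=405522 / 22525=18.00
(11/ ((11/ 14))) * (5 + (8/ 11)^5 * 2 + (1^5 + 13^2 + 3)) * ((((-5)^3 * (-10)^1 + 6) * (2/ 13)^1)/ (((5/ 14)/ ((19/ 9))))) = 89594879798144/ 31404945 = 2852890.84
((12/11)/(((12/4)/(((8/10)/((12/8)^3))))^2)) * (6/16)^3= 8/22275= 0.00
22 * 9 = 198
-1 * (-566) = 566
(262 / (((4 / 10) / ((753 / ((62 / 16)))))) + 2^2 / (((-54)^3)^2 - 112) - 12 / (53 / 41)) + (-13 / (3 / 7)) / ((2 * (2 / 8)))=3886755424271110537 / 30553529306484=127211.34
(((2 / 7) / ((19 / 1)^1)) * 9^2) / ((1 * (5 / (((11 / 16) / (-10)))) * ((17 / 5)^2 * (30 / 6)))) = -891 / 3074960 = -0.00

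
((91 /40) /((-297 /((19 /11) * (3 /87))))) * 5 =-1729 /757944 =-0.00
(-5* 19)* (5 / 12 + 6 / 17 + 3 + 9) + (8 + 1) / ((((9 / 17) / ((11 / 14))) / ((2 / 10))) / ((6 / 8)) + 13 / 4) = -1431754397 / 1181364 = -1211.95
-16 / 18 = -8 / 9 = -0.89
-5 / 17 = -0.29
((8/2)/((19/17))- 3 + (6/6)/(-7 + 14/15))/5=0.08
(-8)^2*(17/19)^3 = 314432/6859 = 45.84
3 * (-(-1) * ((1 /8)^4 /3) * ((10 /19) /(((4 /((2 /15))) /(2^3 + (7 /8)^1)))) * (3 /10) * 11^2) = 0.00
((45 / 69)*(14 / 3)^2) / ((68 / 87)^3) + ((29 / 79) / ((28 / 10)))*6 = 30525566025 / 999815152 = 30.53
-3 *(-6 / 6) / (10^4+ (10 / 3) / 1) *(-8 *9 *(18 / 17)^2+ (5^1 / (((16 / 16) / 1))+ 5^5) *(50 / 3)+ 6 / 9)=15.62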